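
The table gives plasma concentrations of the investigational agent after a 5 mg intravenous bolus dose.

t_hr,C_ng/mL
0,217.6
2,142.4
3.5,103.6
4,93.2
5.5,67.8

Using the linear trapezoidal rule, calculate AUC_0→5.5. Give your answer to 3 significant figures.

AUC = 714 ng/mL·hr

Trapezoidal AUC_0→5.5:
  [0→2]: (217.6+142.4)/2 × 2 = 360.0
  [2→3.5]: (142.4+103.6)/2 × 1.5 = 184.5
  [3.5→4]: (103.6+93.2)/2 × 0.5 = 49.2
  [4→5.5]: (93.2+67.8)/2 × 1.5 = 120.75
  Sum = 714.45 ng/mL·hr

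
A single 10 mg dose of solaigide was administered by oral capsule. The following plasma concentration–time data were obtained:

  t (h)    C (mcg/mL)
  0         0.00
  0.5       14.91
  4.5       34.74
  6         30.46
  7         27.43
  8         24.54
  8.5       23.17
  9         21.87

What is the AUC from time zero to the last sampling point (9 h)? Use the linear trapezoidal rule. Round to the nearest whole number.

Trapezoidal AUC_0→9:
  [0→0.5]: (0.00+14.91)/2 × 0.5 = 3.7275
  [0.5→4.5]: (14.91+34.74)/2 × 4 = 99.3
  [4.5→6]: (34.74+30.46)/2 × 1.5 = 48.9
  [6→7]: (30.46+27.43)/2 × 1 = 28.945
  [7→8]: (27.43+24.54)/2 × 1 = 25.985
  [8→8.5]: (24.54+23.17)/2 × 0.5 = 11.9275
  [8.5→9]: (23.17+21.87)/2 × 0.5 = 11.26
  Sum = 230.045 mcg/mL·h

AUC = 230 mcg/mL·h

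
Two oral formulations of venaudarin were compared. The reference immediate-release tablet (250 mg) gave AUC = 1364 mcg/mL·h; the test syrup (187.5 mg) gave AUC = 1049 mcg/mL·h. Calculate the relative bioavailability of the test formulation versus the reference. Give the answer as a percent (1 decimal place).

F_rel = 102.5%

F_rel = (AUC_test/D_test) / (AUC_ref/D_ref)
      = (1049/187.5) / (1364/250)
      = 5.59467 / 5.456 = 1.0254 = 102.54%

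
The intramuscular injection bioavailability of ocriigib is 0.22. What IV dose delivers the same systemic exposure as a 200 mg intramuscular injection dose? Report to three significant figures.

D_iv = 44.0 mg

Systemic exposure from an extravascular dose = F × D_ev, so the equivalent IV dose is F × D_ev.
D_iv = F × D_ev = 0.22 × 200 = 44 mg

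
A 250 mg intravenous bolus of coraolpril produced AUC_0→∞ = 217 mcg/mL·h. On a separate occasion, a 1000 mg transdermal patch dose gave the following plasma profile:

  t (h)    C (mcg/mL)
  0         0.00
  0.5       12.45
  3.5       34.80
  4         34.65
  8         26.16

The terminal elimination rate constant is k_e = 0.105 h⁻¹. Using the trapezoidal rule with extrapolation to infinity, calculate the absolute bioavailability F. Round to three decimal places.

F = 0.532

Trapezoidal AUC_0→8 (transdermal patch):
  [0→0.5]: (0.00+12.45)/2 × 0.5 = 3.1125
  [0.5→3.5]: (12.45+34.80)/2 × 3 = 70.875
  [3.5→4]: (34.80+34.65)/2 × 0.5 = 17.3625
  [4→8]: (34.65+26.16)/2 × 4 = 121.62
  Sum = 212.97 mcg/mL·h
Tail: C_last/k_e = 26.16/0.105 = 249.143
AUC_0→∞ (transdermal patch) = 212.97 + 249.143 = 462.113 mcg/mL·h
F = (AUC_ev/D_ev)/(AUC_iv/D_iv) = (462.113/1000)/(217/250) = 0.462113/0.868 = 0.5324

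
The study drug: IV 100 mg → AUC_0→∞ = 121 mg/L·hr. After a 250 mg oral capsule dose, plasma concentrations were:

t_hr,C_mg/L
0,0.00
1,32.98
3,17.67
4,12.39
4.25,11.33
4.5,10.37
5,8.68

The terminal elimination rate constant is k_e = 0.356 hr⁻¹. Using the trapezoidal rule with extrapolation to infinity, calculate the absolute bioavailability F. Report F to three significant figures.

F = 0.387

Trapezoidal AUC_0→5 (oral capsule):
  [0→1]: (0.00+32.98)/2 × 1 = 16.49
  [1→3]: (32.98+17.67)/2 × 2 = 50.65
  [3→4]: (17.67+12.39)/2 × 1 = 15.03
  [4→4.25]: (12.39+11.33)/2 × 0.25 = 2.965
  [4.25→4.5]: (11.33+10.37)/2 × 0.25 = 2.7125
  [4.5→5]: (10.37+8.68)/2 × 0.5 = 4.7625
  Sum = 92.61 mg/L·hr
Tail: C_last/k_e = 8.68/0.356 = 24.382
AUC_0→∞ (oral capsule) = 92.61 + 24.382 = 116.992 mg/L·hr
F = (AUC_ev/D_ev)/(AUC_iv/D_iv) = (116.992/250)/(121/100) = 0.467968/1.21 = 0.3868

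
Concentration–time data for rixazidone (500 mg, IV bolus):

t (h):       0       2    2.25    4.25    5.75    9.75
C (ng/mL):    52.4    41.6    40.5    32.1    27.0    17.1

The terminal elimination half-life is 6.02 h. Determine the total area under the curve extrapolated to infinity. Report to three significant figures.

Trapezoidal AUC_0→9.75:
  [0→2]: (52.4+41.6)/2 × 2 = 94.0
  [2→2.25]: (41.6+40.5)/2 × 0.25 = 10.2625
  [2.25→4.25]: (40.5+32.1)/2 × 2 = 72.6
  [4.25→5.75]: (32.1+27.0)/2 × 1.5 = 44.325
  [5.75→9.75]: (27.0+17.1)/2 × 4 = 88.2
  Sum = 309.3875 ng/mL·h
k_e = ln2 / t½ = 0.693147 / 6.02 = 0.1151 h^-1
Extrapolated tail: C_last / k_e = 17.1 / 0.1151 = 148.566
AUC_0→∞ = 309.3875 + 148.566 = 457.9535 ng/mL·h

AUC = 458 ng/mL·h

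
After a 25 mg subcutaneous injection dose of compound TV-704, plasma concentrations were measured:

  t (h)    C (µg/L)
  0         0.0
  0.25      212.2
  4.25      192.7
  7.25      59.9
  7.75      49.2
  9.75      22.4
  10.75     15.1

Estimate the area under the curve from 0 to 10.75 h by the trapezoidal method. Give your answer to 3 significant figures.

AUC = 1330 µg/L·h

Trapezoidal AUC_0→10.75:
  [0→0.25]: (0.0+212.2)/2 × 0.25 = 26.525
  [0.25→4.25]: (212.2+192.7)/2 × 4 = 809.8
  [4.25→7.25]: (192.7+59.9)/2 × 3 = 378.9
  [7.25→7.75]: (59.9+49.2)/2 × 0.5 = 27.275
  [7.75→9.75]: (49.2+22.4)/2 × 2 = 71.6
  [9.75→10.75]: (22.4+15.1)/2 × 1 = 18.75
  Sum = 1332.85 µg/L·h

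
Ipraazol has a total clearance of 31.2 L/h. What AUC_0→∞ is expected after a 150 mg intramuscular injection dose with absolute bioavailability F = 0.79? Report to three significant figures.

AUC = 3.80 mg/L·h

AUC_0→∞ = F × Dose / CL
        = 0.79 × 150 / 31.2 = 3.79808 mg/L·h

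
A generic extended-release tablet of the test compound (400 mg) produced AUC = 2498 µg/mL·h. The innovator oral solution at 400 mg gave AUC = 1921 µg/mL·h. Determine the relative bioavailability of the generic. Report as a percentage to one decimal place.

F_rel = 130.0%

F_rel = (AUC_test/D_test) / (AUC_ref/D_ref)
      = (2498/400) / (1921/400)
      = 6.245 / 4.8025 = 1.3004 = 130.04%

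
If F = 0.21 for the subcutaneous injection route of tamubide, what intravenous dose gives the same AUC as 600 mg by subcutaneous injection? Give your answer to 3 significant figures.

Systemic exposure from an extravascular dose = F × D_ev, so the equivalent IV dose is F × D_ev.
D_iv = F × D_ev = 0.21 × 600 = 126 mg

D_iv = 126 mg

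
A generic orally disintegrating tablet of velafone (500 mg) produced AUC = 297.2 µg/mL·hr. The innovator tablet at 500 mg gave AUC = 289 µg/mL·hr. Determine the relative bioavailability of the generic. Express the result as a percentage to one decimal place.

F_rel = 102.8%

F_rel = (AUC_test/D_test) / (AUC_ref/D_ref)
      = (297.2/500) / (289/500)
      = 0.5944 / 0.578 = 1.0284 = 102.84%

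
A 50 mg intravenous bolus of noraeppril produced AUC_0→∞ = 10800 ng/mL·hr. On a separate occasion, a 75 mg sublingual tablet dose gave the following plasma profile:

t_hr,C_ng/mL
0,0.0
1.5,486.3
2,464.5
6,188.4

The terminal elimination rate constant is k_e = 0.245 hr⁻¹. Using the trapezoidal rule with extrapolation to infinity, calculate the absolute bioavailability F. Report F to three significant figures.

Trapezoidal AUC_0→6 (sublingual tablet):
  [0→1.5]: (0.0+486.3)/2 × 1.5 = 364.725
  [1.5→2]: (486.3+464.5)/2 × 0.5 = 237.7
  [2→6]: (464.5+188.4)/2 × 4 = 1305.8
  Sum = 1908.225 ng/mL·hr
Tail: C_last/k_e = 188.4/0.245 = 768.980
AUC_0→∞ (sublingual tablet) = 1908.225 + 768.980 = 2677.205 ng/mL·hr
F = (AUC_ev/D_ev)/(AUC_iv/D_iv) = (2677.205/75)/(10800/50) = 35.6961/216 = 0.1653

F = 0.165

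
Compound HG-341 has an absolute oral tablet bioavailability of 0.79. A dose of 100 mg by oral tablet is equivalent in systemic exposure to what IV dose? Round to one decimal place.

Systemic exposure from an extravascular dose = F × D_ev, so the equivalent IV dose is F × D_ev.
D_iv = F × D_ev = 0.79 × 100 = 79 mg

D_iv = 79.0 mg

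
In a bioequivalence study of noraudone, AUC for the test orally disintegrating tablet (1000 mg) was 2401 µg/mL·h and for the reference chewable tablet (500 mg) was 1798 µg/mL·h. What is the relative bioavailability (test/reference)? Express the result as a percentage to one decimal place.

F_rel = 66.8%

F_rel = (AUC_test/D_test) / (AUC_ref/D_ref)
      = (2401/1000) / (1798/500)
      = 2.401 / 3.596 = 0.6677 = 66.77%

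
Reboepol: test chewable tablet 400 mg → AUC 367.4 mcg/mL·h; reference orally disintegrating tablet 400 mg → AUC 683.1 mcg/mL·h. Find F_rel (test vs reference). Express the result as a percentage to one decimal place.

F_rel = 53.8%

F_rel = (AUC_test/D_test) / (AUC_ref/D_ref)
      = (367.4/400) / (683.1/400)
      = 0.9185 / 1.70775 = 0.5378 = 53.78%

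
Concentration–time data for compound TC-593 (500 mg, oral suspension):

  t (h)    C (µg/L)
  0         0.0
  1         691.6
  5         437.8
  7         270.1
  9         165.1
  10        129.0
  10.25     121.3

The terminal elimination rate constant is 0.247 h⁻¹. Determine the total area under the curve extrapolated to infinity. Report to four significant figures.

Trapezoidal AUC_0→10.25:
  [0→1]: (0.0+691.6)/2 × 1 = 345.8
  [1→5]: (691.6+437.8)/2 × 4 = 2258.8
  [5→7]: (437.8+270.1)/2 × 2 = 707.9
  [7→9]: (270.1+165.1)/2 × 2 = 435.2
  [9→10]: (165.1+129.0)/2 × 1 = 147.05
  [10→10.25]: (129.0+121.3)/2 × 0.25 = 31.2875
  Sum = 3926.0375 µg/L·h
Extrapolated tail: C_last / k_e = 121.3 / 0.247 = 491.093
AUC_0→∞ = 3926.0375 + 491.093 = 4417.1305 µg/L·h

AUC = 4417 µg/L·h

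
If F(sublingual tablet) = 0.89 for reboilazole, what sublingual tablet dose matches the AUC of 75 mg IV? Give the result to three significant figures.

For equal systemic exposure: F × D_ev = D_iv
D_ev = D_iv / F = 75 / 0.89 = 84.2697 mg

D_sublingual = 84.3 mg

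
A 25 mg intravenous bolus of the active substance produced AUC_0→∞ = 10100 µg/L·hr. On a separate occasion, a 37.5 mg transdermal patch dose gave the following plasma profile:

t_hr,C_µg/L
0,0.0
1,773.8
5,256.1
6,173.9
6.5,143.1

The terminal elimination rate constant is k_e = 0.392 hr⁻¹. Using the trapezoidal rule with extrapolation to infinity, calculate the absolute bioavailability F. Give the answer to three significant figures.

Trapezoidal AUC_0→6.5 (transdermal patch):
  [0→1]: (0.0+773.8)/2 × 1 = 386.9
  [1→5]: (773.8+256.1)/2 × 4 = 2059.8
  [5→6]: (256.1+173.9)/2 × 1 = 215.0
  [6→6.5]: (173.9+143.1)/2 × 0.5 = 79.25
  Sum = 2740.95 µg/L·hr
Tail: C_last/k_e = 143.1/0.392 = 365.051
AUC_0→∞ (transdermal patch) = 2740.95 + 365.051 = 3106.001 µg/L·hr
F = (AUC_ev/D_ev)/(AUC_iv/D_iv) = (3106.001/37.5)/(10100/25) = 82.8267/404 = 0.2050

F = 0.205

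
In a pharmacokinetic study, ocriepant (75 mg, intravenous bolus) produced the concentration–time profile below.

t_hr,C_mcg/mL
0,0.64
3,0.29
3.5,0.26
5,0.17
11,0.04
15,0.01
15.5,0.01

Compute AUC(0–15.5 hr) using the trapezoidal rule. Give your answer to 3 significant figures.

Trapezoidal AUC_0→15.5:
  [0→3]: (0.64+0.29)/2 × 3 = 1.395
  [3→3.5]: (0.29+0.26)/2 × 0.5 = 0.1375
  [3.5→5]: (0.26+0.17)/2 × 1.5 = 0.3225
  [5→11]: (0.17+0.04)/2 × 6 = 0.63
  [11→15]: (0.04+0.01)/2 × 4 = 0.1
  [15→15.5]: (0.01+0.01)/2 × 0.5 = 0.005
  Sum = 2.59 mcg/mL·hr

AUC = 2.59 mcg/mL·hr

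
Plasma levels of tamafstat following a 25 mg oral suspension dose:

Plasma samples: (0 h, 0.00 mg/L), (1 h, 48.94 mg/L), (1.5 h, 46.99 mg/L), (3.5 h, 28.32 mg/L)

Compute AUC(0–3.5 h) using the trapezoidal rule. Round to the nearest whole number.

Trapezoidal AUC_0→3.5:
  [0→1]: (0.00+48.94)/2 × 1 = 24.47
  [1→1.5]: (48.94+46.99)/2 × 0.5 = 23.9825
  [1.5→3.5]: (46.99+28.32)/2 × 2 = 75.31
  Sum = 123.7625 mg/L·h

AUC = 124 mg/L·h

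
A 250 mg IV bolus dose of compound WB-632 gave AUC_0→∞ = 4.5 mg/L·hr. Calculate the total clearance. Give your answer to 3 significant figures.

CL = Dose_iv / AUC_0→∞
   = 250 / 4.5 = 55.5556 L/hr

CL = 55.6 L/hr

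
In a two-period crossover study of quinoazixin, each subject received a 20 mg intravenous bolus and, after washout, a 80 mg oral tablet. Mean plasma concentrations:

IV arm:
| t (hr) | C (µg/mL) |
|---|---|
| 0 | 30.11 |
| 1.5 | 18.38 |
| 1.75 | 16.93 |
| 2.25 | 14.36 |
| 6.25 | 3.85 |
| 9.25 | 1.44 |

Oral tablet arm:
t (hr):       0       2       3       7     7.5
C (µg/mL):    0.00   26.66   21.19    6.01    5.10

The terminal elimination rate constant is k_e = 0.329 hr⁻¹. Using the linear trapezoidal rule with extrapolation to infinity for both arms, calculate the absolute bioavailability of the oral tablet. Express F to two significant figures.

Trapezoidal AUC_0→9.25 (IV):
  [0→1.5]: (30.11+18.38)/2 × 1.5 = 36.3675
  [1.5→1.75]: (18.38+16.93)/2 × 0.25 = 4.41375
  [1.75→2.25]: (16.93+14.36)/2 × 0.5 = 7.8225
  [2.25→6.25]: (14.36+3.85)/2 × 4 = 36.42
  [6.25→9.25]: (3.85+1.44)/2 × 3 = 7.935
  Sum = 92.95875 µg/mL·hr
IV tail: 1.44/0.329 = 4.377; AUC_iv,0→∞ = 92.95875 + 4.377 = 97.33575 µg/mL·hr
Trapezoidal AUC_0→7.5 (oral tablet):
  [0→2]: (0.00+26.66)/2 × 2 = 26.66
  [2→3]: (26.66+21.19)/2 × 1 = 23.925
  [3→7]: (21.19+6.01)/2 × 4 = 54.4
  [7→7.5]: (6.01+5.10)/2 × 0.5 = 2.7775
  Sum = 107.7625 µg/mL·hr
oral tablet tail: 5.10/0.329 = 15.502; AUC_ev,0→∞ = 107.7625 + 15.502 = 123.2645 µg/mL·hr
F = (AUC_ev/D_ev)/(AUC_iv/D_iv) = (123.2645/80)/(97.33575/20) = 1.54081/4.8667875 = 0.3166

F = 0.32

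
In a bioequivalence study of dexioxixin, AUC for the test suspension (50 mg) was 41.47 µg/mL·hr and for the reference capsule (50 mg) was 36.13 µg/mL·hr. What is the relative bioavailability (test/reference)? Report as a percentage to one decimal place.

F_rel = 114.8%

F_rel = (AUC_test/D_test) / (AUC_ref/D_ref)
      = (41.47/50) / (36.13/50)
      = 0.8294 / 0.7226 = 1.1478 = 114.78%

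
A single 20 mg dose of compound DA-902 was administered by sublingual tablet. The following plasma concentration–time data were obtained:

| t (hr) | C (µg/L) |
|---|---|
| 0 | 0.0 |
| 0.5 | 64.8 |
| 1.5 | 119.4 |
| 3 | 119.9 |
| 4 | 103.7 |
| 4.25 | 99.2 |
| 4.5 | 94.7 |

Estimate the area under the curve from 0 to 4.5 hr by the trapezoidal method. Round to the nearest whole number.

Trapezoidal AUC_0→4.5:
  [0→0.5]: (0.0+64.8)/2 × 0.5 = 16.2
  [0.5→1.5]: (64.8+119.4)/2 × 1 = 92.1
  [1.5→3]: (119.4+119.9)/2 × 1.5 = 179.475
  [3→4]: (119.9+103.7)/2 × 1 = 111.8
  [4→4.25]: (103.7+99.2)/2 × 0.25 = 25.3625
  [4.25→4.5]: (99.2+94.7)/2 × 0.25 = 24.2375
  Sum = 449.175 µg/L·hr

AUC = 449 µg/L·hr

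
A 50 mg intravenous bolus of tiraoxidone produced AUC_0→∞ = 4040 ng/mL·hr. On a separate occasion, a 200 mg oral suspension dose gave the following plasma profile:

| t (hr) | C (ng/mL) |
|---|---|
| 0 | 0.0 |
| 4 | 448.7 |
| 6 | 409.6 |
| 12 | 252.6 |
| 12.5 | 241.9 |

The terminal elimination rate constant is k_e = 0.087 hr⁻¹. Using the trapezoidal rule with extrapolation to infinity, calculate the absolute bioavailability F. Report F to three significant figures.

F = 0.411

Trapezoidal AUC_0→12.5 (oral suspension):
  [0→4]: (0.0+448.7)/2 × 4 = 897.4
  [4→6]: (448.7+409.6)/2 × 2 = 858.3
  [6→12]: (409.6+252.6)/2 × 6 = 1986.6
  [12→12.5]: (252.6+241.9)/2 × 0.5 = 123.625
  Sum = 3865.925 ng/mL·hr
Tail: C_last/k_e = 241.9/0.087 = 2780.460
AUC_0→∞ (oral suspension) = 3865.925 + 2780.460 = 6646.385 ng/mL·hr
F = (AUC_ev/D_ev)/(AUC_iv/D_iv) = (6646.385/200)/(4040/50) = 33.231925/80.8 = 0.4113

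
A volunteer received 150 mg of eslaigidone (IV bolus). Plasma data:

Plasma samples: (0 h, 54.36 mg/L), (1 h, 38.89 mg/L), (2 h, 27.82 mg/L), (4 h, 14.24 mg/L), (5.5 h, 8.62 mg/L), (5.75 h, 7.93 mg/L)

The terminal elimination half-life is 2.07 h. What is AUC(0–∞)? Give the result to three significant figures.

AUC = 165 mg/L·h

Trapezoidal AUC_0→5.75:
  [0→1]: (54.36+38.89)/2 × 1 = 46.625
  [1→2]: (38.89+27.82)/2 × 1 = 33.355
  [2→4]: (27.82+14.24)/2 × 2 = 42.06
  [4→5.5]: (14.24+8.62)/2 × 1.5 = 17.145
  [5.5→5.75]: (8.62+7.93)/2 × 0.25 = 2.06875
  Sum = 141.25375 mg/L·h
k_e = ln2 / t½ = 0.693147 / 2.07 = 0.3349 h^-1
Extrapolated tail: C_last / k_e = 7.93 / 0.3349 = 23.679
AUC_0→∞ = 141.25375 + 23.679 = 164.93275 mg/L·h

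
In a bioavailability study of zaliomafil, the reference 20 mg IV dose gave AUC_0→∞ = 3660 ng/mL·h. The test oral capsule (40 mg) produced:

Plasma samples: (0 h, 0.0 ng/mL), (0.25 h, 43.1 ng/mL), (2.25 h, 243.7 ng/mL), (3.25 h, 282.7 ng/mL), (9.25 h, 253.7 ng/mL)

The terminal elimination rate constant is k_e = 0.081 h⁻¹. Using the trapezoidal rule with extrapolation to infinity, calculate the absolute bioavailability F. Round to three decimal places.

F = 0.724

Trapezoidal AUC_0→9.25 (oral capsule):
  [0→0.25]: (0.0+43.1)/2 × 0.25 = 5.3875
  [0.25→2.25]: (43.1+243.7)/2 × 2 = 286.8
  [2.25→3.25]: (243.7+282.7)/2 × 1 = 263.2
  [3.25→9.25]: (282.7+253.7)/2 × 6 = 1609.2
  Sum = 2164.5875 ng/mL·h
Tail: C_last/k_e = 253.7/0.081 = 3132.099
AUC_0→∞ (oral capsule) = 2164.5875 + 3132.099 = 5296.6865 ng/mL·h
F = (AUC_ev/D_ev)/(AUC_iv/D_iv) = (5296.6865/40)/(3660/20) = 132.417/183 = 0.7236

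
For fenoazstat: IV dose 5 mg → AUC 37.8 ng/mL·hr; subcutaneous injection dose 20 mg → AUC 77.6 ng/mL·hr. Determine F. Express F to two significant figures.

F = (AUC_ev / D_ev) / (AUC_iv / D_iv)
  = (77.6/20) / (37.8/5)
  = 3.88 / 7.56 = 0.5132

F = 0.51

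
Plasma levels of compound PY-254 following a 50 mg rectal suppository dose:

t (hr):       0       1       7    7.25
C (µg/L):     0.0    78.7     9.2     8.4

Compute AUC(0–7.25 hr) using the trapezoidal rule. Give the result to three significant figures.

Trapezoidal AUC_0→7.25:
  [0→1]: (0.0+78.7)/2 × 1 = 39.35
  [1→7]: (78.7+9.2)/2 × 6 = 263.7
  [7→7.25]: (9.2+8.4)/2 × 0.25 = 2.2
  Sum = 305.25 µg/L·hr

AUC = 305 µg/L·hr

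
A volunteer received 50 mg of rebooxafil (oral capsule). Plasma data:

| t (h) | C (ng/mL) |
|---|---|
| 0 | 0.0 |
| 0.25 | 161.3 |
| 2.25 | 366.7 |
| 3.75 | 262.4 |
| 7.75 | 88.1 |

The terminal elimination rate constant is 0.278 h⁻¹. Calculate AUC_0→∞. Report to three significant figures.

Trapezoidal AUC_0→7.75:
  [0→0.25]: (0.0+161.3)/2 × 0.25 = 20.1625
  [0.25→2.25]: (161.3+366.7)/2 × 2 = 528.0
  [2.25→3.75]: (366.7+262.4)/2 × 1.5 = 471.825
  [3.75→7.75]: (262.4+88.1)/2 × 4 = 701.0
  Sum = 1720.9875 ng/mL·h
Extrapolated tail: C_last / k_e = 88.1 / 0.278 = 316.906
AUC_0→∞ = 1720.9875 + 316.906 = 2037.8935 ng/mL·h

AUC = 2040 ng/mL·h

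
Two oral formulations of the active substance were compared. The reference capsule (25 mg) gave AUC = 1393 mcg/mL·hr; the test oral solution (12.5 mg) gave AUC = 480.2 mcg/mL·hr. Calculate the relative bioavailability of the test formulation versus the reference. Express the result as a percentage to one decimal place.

F_rel = (AUC_test/D_test) / (AUC_ref/D_ref)
      = (480.2/12.5) / (1393/25)
      = 38.416 / 55.72 = 0.6894 = 68.94%

F_rel = 68.9%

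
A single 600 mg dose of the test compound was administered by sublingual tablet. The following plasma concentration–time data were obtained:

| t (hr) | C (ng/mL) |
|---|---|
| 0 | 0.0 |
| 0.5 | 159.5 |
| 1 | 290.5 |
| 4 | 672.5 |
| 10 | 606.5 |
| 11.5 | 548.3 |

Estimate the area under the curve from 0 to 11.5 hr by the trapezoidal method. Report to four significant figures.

AUC = 6300 ng/mL·hr

Trapezoidal AUC_0→11.5:
  [0→0.5]: (0.0+159.5)/2 × 0.5 = 39.875
  [0.5→1]: (159.5+290.5)/2 × 0.5 = 112.5
  [1→4]: (290.5+672.5)/2 × 3 = 1444.5
  [4→10]: (672.5+606.5)/2 × 6 = 3837.0
  [10→11.5]: (606.5+548.3)/2 × 1.5 = 866.1
  Sum = 6299.975 ng/mL·hr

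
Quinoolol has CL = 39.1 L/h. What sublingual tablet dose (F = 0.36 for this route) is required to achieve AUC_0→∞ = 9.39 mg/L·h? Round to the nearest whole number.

Dose = 1020 mg

Dose = CL × AUC_0→∞ / F
     = 39.1 × 9.39 / 0.36 = 1019.86 mg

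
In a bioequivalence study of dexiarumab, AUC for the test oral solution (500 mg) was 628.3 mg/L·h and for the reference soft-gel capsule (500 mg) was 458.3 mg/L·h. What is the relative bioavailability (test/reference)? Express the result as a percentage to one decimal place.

F_rel = 137.1%

F_rel = (AUC_test/D_test) / (AUC_ref/D_ref)
      = (628.3/500) / (458.3/500)
      = 1.2566 / 0.9166 = 1.3709 = 137.09%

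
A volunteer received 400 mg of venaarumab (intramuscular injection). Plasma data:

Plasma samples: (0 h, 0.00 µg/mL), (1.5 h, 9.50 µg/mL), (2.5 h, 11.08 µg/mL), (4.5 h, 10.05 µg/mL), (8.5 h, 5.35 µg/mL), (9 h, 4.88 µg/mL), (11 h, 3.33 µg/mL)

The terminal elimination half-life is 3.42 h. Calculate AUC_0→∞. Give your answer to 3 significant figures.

Trapezoidal AUC_0→11:
  [0→1.5]: (0.00+9.50)/2 × 1.5 = 7.125
  [1.5→2.5]: (9.50+11.08)/2 × 1 = 10.29
  [2.5→4.5]: (11.08+10.05)/2 × 2 = 21.13
  [4.5→8.5]: (10.05+5.35)/2 × 4 = 30.8
  [8.5→9]: (5.35+4.88)/2 × 0.5 = 2.5575
  [9→11]: (4.88+3.33)/2 × 2 = 8.21
  Sum = 80.1125 µg/mL·h
k_e = ln2 / t½ = 0.693147 / 3.42 = 0.2027 h^-1
Extrapolated tail: C_last / k_e = 3.33 / 0.2027 = 16.428
AUC_0→∞ = 80.1125 + 16.428 = 96.5405 µg/mL·h

AUC = 96.5 µg/mL·h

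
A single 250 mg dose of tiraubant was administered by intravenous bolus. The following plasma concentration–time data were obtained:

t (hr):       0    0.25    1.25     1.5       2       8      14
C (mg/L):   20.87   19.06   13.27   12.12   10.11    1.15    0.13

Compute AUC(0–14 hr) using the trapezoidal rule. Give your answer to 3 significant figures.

Trapezoidal AUC_0→14:
  [0→0.25]: (20.87+19.06)/2 × 0.25 = 4.99125
  [0.25→1.25]: (19.06+13.27)/2 × 1 = 16.165
  [1.25→1.5]: (13.27+12.12)/2 × 0.25 = 3.17375
  [1.5→2]: (12.12+10.11)/2 × 0.5 = 5.5575
  [2→8]: (10.11+1.15)/2 × 6 = 33.78
  [8→14]: (1.15+0.13)/2 × 6 = 3.84
  Sum = 67.5075 mg/L·hr

AUC = 67.5 mg/L·hr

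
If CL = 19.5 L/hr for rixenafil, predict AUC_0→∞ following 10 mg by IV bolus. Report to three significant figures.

AUC = 0.513 mg/L·hr

AUC_0→∞ = Dose_iv / CL
        = 10 / 19.5 = 0.512821 mg/L·hr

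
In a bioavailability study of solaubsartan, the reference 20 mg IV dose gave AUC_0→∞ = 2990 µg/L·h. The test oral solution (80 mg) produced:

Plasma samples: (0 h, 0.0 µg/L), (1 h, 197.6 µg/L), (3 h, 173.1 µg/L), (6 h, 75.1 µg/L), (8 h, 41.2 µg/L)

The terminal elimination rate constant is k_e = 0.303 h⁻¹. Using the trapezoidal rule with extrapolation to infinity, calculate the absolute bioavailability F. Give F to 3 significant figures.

F = 0.0915

Trapezoidal AUC_0→8 (oral solution):
  [0→1]: (0.0+197.6)/2 × 1 = 98.8
  [1→3]: (197.6+173.1)/2 × 2 = 370.7
  [3→6]: (173.1+75.1)/2 × 3 = 372.3
  [6→8]: (75.1+41.2)/2 × 2 = 116.3
  Sum = 958.1 µg/L·h
Tail: C_last/k_e = 41.2/0.303 = 135.974
AUC_0→∞ (oral solution) = 958.1 + 135.974 = 1094.074 µg/L·h
F = (AUC_ev/D_ev)/(AUC_iv/D_iv) = (1094.074/80)/(2990/20) = 13.675925/149.5 = 0.0915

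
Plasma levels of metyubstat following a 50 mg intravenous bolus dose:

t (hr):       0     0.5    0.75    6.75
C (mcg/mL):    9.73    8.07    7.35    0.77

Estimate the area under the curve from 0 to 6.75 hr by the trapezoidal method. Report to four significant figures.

AUC = 30.74 mcg/mL·hr

Trapezoidal AUC_0→6.75:
  [0→0.5]: (9.73+8.07)/2 × 0.5 = 4.45
  [0.5→0.75]: (8.07+7.35)/2 × 0.25 = 1.9275
  [0.75→6.75]: (7.35+0.77)/2 × 6 = 24.36
  Sum = 30.7375 mcg/mL·hr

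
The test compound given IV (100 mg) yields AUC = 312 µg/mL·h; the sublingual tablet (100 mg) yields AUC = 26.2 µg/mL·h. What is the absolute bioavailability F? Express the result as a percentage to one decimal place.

F = (AUC_ev / D_ev) / (AUC_iv / D_iv)
  = (26.2/100) / (312/100)
  = 0.262 / 3.12 = 0.0840
  = 8.40%

F = 8.4%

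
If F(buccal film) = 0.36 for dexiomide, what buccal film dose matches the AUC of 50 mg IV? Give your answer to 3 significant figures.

D_buccal = 139 mg

For equal systemic exposure: F × D_ev = D_iv
D_ev = D_iv / F = 50 / 0.36 = 138.889 mg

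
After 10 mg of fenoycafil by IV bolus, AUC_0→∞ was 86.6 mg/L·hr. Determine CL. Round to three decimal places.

CL = 0.115 L/hr

CL = Dose_iv / AUC_0→∞
   = 10 / 86.6 = 0.115473 L/hr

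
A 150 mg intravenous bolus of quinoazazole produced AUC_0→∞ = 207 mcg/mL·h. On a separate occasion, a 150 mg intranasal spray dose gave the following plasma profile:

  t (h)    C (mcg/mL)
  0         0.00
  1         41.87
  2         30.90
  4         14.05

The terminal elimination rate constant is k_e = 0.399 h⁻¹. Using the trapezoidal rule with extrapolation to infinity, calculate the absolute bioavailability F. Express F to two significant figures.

Trapezoidal AUC_0→4 (intranasal spray):
  [0→1]: (0.00+41.87)/2 × 1 = 20.935
  [1→2]: (41.87+30.90)/2 × 1 = 36.385
  [2→4]: (30.90+14.05)/2 × 2 = 44.95
  Sum = 102.27 mcg/mL·h
Tail: C_last/k_e = 14.05/0.399 = 35.213
AUC_0→∞ (intranasal spray) = 102.27 + 35.213 = 137.483 mcg/mL·h
F = (AUC_ev/D_ev)/(AUC_iv/D_iv) = (137.483/150)/(207/150) = 0.916553/1.38 = 0.6642

F = 0.66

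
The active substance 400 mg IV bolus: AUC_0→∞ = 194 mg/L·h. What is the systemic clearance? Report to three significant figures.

CL = 2.06 L/h

CL = Dose_iv / AUC_0→∞
   = 400 / 194 = 2.06186 L/h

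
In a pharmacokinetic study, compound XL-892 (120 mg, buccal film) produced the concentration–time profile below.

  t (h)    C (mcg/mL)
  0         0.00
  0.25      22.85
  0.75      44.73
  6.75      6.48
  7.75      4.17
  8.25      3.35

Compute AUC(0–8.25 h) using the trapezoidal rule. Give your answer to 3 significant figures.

Trapezoidal AUC_0→8.25:
  [0→0.25]: (0.00+22.85)/2 × 0.25 = 2.85625
  [0.25→0.75]: (22.85+44.73)/2 × 0.5 = 16.895
  [0.75→6.75]: (44.73+6.48)/2 × 6 = 153.63
  [6.75→7.75]: (6.48+4.17)/2 × 1 = 5.325
  [7.75→8.25]: (4.17+3.35)/2 × 0.5 = 1.88
  Sum = 180.58625 mcg/mL·h

AUC = 181 mcg/mL·h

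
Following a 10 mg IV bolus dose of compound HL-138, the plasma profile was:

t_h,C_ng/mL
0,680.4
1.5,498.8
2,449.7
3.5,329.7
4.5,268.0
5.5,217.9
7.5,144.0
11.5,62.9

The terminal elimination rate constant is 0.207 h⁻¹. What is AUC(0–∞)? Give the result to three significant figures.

Trapezoidal AUC_0→11.5:
  [0→1.5]: (680.4+498.8)/2 × 1.5 = 884.4
  [1.5→2]: (498.8+449.7)/2 × 0.5 = 237.125
  [2→3.5]: (449.7+329.7)/2 × 1.5 = 584.55
  [3.5→4.5]: (329.7+268.0)/2 × 1 = 298.85
  [4.5→5.5]: (268.0+217.9)/2 × 1 = 242.95
  [5.5→7.5]: (217.9+144.0)/2 × 2 = 361.9
  [7.5→11.5]: (144.0+62.9)/2 × 4 = 413.8
  Sum = 3023.575 ng/mL·h
Extrapolated tail: C_last / k_e = 62.9 / 0.207 = 303.865
AUC_0→∞ = 3023.575 + 303.865 = 3327.44 ng/mL·h

AUC = 3330 ng/mL·h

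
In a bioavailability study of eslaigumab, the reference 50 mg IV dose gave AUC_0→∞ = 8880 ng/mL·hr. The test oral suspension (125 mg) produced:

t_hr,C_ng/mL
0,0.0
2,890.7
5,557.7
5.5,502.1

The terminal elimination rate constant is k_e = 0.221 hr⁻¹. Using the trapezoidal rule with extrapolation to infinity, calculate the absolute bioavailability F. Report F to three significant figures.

Trapezoidal AUC_0→5.5 (oral suspension):
  [0→2]: (0.0+890.7)/2 × 2 = 890.7
  [2→5]: (890.7+557.7)/2 × 3 = 2172.6
  [5→5.5]: (557.7+502.1)/2 × 0.5 = 264.95
  Sum = 3328.25 ng/mL·hr
Tail: C_last/k_e = 502.1/0.221 = 2271.946
AUC_0→∞ (oral suspension) = 3328.25 + 2271.946 = 5600.196 ng/mL·hr
F = (AUC_ev/D_ev)/(AUC_iv/D_iv) = (5600.196/125)/(8880/50) = 44.801568/177.6 = 0.2523

F = 0.252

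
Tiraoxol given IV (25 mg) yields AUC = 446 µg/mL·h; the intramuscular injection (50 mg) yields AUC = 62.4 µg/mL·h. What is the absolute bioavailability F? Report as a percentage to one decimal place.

F = 7.0%

F = (AUC_ev / D_ev) / (AUC_iv / D_iv)
  = (62.4/50) / (446/25)
  = 1.248 / 17.84 = 0.0700
  = 7.00%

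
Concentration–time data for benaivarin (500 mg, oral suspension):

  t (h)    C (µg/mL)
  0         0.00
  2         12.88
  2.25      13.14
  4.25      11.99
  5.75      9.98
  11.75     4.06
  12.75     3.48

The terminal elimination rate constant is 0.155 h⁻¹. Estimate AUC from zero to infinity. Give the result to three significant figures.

Trapezoidal AUC_0→12.75:
  [0→2]: (0.00+12.88)/2 × 2 = 12.88
  [2→2.25]: (12.88+13.14)/2 × 0.25 = 3.2525
  [2.25→4.25]: (13.14+11.99)/2 × 2 = 25.13
  [4.25→5.75]: (11.99+9.98)/2 × 1.5 = 16.4775
  [5.75→11.75]: (9.98+4.06)/2 × 6 = 42.12
  [11.75→12.75]: (4.06+3.48)/2 × 1 = 3.77
  Sum = 103.63 µg/mL·h
Extrapolated tail: C_last / k_e = 3.48 / 0.155 = 22.452
AUC_0→∞ = 103.63 + 22.452 = 126.082 µg/mL·h

AUC = 126 µg/mL·h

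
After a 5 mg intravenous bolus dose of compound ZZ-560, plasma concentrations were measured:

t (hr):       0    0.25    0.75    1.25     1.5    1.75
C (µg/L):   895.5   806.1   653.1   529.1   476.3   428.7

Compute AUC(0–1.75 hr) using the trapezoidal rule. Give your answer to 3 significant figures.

Trapezoidal AUC_0→1.75:
  [0→0.25]: (895.5+806.1)/2 × 0.25 = 212.7
  [0.25→0.75]: (806.1+653.1)/2 × 0.5 = 364.8
  [0.75→1.25]: (653.1+529.1)/2 × 0.5 = 295.55
  [1.25→1.5]: (529.1+476.3)/2 × 0.25 = 125.675
  [1.5→1.75]: (476.3+428.7)/2 × 0.25 = 113.125
  Sum = 1111.85 µg/L·hr

AUC = 1110 µg/L·hr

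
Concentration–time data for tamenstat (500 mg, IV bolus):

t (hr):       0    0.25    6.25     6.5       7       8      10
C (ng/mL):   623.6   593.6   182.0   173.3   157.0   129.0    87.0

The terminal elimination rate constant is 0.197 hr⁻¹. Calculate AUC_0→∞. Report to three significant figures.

AUC = 3410 ng/mL·hr

Trapezoidal AUC_0→10:
  [0→0.25]: (623.6+593.6)/2 × 0.25 = 152.15
  [0.25→6.25]: (593.6+182.0)/2 × 6 = 2326.8
  [6.25→6.5]: (182.0+173.3)/2 × 0.25 = 44.4125
  [6.5→7]: (173.3+157.0)/2 × 0.5 = 82.575
  [7→8]: (157.0+129.0)/2 × 1 = 143.0
  [8→10]: (129.0+87.0)/2 × 2 = 216.0
  Sum = 2964.9375 ng/mL·hr
Extrapolated tail: C_last / k_e = 87.0 / 0.197 = 441.624
AUC_0→∞ = 2964.9375 + 441.624 = 3406.5615 ng/mL·hr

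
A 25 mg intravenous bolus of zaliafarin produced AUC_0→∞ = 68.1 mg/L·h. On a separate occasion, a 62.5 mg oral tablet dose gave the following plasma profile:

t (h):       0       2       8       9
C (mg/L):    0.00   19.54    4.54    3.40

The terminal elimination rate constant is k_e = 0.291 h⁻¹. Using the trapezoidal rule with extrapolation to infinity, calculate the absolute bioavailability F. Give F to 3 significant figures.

F = 0.631

Trapezoidal AUC_0→9 (oral tablet):
  [0→2]: (0.00+19.54)/2 × 2 = 19.54
  [2→8]: (19.54+4.54)/2 × 6 = 72.24
  [8→9]: (4.54+3.40)/2 × 1 = 3.97
  Sum = 95.75 mg/L·h
Tail: C_last/k_e = 3.40/0.291 = 11.684
AUC_0→∞ (oral tablet) = 95.75 + 11.684 = 107.434 mg/L·h
F = (AUC_ev/D_ev)/(AUC_iv/D_iv) = (107.434/62.5)/(68.1/25) = 1.718944/2.724 = 0.6310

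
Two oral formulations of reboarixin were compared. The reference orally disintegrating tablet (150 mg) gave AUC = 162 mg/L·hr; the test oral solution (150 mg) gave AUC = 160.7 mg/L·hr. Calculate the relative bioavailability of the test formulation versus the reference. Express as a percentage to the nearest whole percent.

F_rel = (AUC_test/D_test) / (AUC_ref/D_ref)
      = (160.7/150) / (162/150)
      = 1.07133 / 1.08 = 0.9920 = 99.20%

F_rel = 99%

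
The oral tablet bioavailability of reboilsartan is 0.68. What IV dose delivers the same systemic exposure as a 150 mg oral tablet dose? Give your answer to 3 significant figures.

D_iv = 102 mg

Systemic exposure from an extravascular dose = F × D_ev, so the equivalent IV dose is F × D_ev.
D_iv = F × D_ev = 0.68 × 150 = 102 mg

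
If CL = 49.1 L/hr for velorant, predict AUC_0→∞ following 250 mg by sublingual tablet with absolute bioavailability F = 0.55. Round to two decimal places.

AUC = 2.80 mg/L·hr

AUC_0→∞ = F × Dose / CL
        = 0.55 × 250 / 49.1 = 2.80041 mg/L·hr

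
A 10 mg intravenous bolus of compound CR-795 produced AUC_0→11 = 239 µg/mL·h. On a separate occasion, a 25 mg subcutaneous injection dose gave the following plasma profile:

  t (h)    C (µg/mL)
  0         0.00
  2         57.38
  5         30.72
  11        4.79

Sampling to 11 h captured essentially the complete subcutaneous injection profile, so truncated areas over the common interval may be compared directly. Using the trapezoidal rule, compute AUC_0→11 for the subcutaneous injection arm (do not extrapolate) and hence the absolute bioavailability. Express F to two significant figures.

F = 0.50

Trapezoidal AUC_0→11 (subcutaneous injection):
  [0→2]: (0.00+57.38)/2 × 2 = 57.38
  [2→5]: (57.38+30.72)/2 × 3 = 132.15
  [5→11]: (30.72+4.79)/2 × 6 = 106.53
  Sum = 296.06 µg/mL·h
F = (AUC_ev/D_ev)/(AUC_iv/D_iv) = (296.06/25)/(239/10) = 11.8424/23.9 = 0.4955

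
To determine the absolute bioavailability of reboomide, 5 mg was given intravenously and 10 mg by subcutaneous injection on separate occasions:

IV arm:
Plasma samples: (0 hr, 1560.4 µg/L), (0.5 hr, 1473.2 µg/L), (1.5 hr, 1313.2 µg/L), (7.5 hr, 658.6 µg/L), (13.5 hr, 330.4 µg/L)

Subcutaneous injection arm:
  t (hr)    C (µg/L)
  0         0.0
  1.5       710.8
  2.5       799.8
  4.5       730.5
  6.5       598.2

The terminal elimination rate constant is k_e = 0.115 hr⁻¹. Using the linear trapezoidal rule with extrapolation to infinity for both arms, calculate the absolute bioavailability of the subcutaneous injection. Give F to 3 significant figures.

F = 0.336

Trapezoidal AUC_0→13.5 (IV):
  [0→0.5]: (1560.4+1473.2)/2 × 0.5 = 758.4
  [0.5→1.5]: (1473.2+1313.2)/2 × 1 = 1393.2
  [1.5→7.5]: (1313.2+658.6)/2 × 6 = 5915.4
  [7.5→13.5]: (658.6+330.4)/2 × 6 = 2967.0
  Sum = 11034.0 µg/L·hr
IV tail: 330.4/0.115 = 2873.043; AUC_iv,0→∞ = 11034.0 + 2873.043 = 13907.043 µg/L·hr
Trapezoidal AUC_0→6.5 (subcutaneous injection):
  [0→1.5]: (0.0+710.8)/2 × 1.5 = 533.1
  [1.5→2.5]: (710.8+799.8)/2 × 1 = 755.3
  [2.5→4.5]: (799.8+730.5)/2 × 2 = 1530.3
  [4.5→6.5]: (730.5+598.2)/2 × 2 = 1328.7
  Sum = 4147.4 µg/L·hr
subcutaneous injection tail: 598.2/0.115 = 5201.739; AUC_ev,0→∞ = 4147.4 + 5201.739 = 9349.139 µg/L·hr
F = (AUC_ev/D_ev)/(AUC_iv/D_iv) = (9349.139/10)/(13907.043/5) = 934.9139/2781.4086 = 0.3361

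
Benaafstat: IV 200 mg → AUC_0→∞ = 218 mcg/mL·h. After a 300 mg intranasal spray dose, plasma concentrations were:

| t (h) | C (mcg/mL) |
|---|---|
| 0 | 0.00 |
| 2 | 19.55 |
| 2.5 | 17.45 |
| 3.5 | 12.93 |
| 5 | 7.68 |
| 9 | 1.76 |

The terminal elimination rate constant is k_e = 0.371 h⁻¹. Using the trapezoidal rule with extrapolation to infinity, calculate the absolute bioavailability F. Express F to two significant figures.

Trapezoidal AUC_0→9 (intranasal spray):
  [0→2]: (0.00+19.55)/2 × 2 = 19.55
  [2→2.5]: (19.55+17.45)/2 × 0.5 = 9.25
  [2.5→3.5]: (17.45+12.93)/2 × 1 = 15.19
  [3.5→5]: (12.93+7.68)/2 × 1.5 = 15.4575
  [5→9]: (7.68+1.76)/2 × 4 = 18.88
  Sum = 78.3275 mcg/mL·h
Tail: C_last/k_e = 1.76/0.371 = 4.744
AUC_0→∞ (intranasal spray) = 78.3275 + 4.744 = 83.0715 mcg/mL·h
F = (AUC_ev/D_ev)/(AUC_iv/D_iv) = (83.0715/300)/(218/200) = 0.276905/1.09 = 0.2540

F = 0.25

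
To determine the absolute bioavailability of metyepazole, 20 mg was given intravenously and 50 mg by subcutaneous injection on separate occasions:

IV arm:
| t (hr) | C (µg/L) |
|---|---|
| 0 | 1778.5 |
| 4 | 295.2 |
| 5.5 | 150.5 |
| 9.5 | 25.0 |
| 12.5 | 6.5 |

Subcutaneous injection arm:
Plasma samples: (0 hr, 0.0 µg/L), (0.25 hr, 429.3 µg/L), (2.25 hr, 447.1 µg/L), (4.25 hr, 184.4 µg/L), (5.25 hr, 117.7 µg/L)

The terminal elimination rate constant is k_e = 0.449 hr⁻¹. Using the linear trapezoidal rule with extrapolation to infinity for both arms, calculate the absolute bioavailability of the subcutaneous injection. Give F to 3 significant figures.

Trapezoidal AUC_0→12.5 (IV):
  [0→4]: (1778.5+295.2)/2 × 4 = 4147.4
  [4→5.5]: (295.2+150.5)/2 × 1.5 = 334.275
  [5.5→9.5]: (150.5+25.0)/2 × 4 = 351.0
  [9.5→12.5]: (25.0+6.5)/2 × 3 = 47.25
  Sum = 4879.925 µg/L·hr
IV tail: 6.5/0.449 = 14.477; AUC_iv,0→∞ = 4879.925 + 14.477 = 4894.402 µg/L·hr
Trapezoidal AUC_0→5.25 (subcutaneous injection):
  [0→0.25]: (0.0+429.3)/2 × 0.25 = 53.6625
  [0.25→2.25]: (429.3+447.1)/2 × 2 = 876.4
  [2.25→4.25]: (447.1+184.4)/2 × 2 = 631.5
  [4.25→5.25]: (184.4+117.7)/2 × 1 = 151.05
  Sum = 1712.6125 µg/L·hr
subcutaneous injection tail: 117.7/0.449 = 262.138; AUC_ev,0→∞ = 1712.6125 + 262.138 = 1974.7505 µg/L·hr
F = (AUC_ev/D_ev)/(AUC_iv/D_iv) = (1974.7505/50)/(4894.402/20) = 39.49501/244.7201 = 0.1614

F = 0.161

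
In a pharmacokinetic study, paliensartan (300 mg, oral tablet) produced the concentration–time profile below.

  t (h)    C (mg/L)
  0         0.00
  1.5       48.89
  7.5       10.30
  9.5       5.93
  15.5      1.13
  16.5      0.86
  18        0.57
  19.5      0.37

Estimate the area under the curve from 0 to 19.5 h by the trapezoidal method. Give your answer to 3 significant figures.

Trapezoidal AUC_0→19.5:
  [0→1.5]: (0.00+48.89)/2 × 1.5 = 36.6675
  [1.5→7.5]: (48.89+10.30)/2 × 6 = 177.57
  [7.5→9.5]: (10.30+5.93)/2 × 2 = 16.23
  [9.5→15.5]: (5.93+1.13)/2 × 6 = 21.18
  [15.5→16.5]: (1.13+0.86)/2 × 1 = 0.995
  [16.5→18]: (0.86+0.57)/2 × 1.5 = 1.0725
  [18→19.5]: (0.57+0.37)/2 × 1.5 = 0.705
  Sum = 254.42 mg/L·h

AUC = 254 mg/L·h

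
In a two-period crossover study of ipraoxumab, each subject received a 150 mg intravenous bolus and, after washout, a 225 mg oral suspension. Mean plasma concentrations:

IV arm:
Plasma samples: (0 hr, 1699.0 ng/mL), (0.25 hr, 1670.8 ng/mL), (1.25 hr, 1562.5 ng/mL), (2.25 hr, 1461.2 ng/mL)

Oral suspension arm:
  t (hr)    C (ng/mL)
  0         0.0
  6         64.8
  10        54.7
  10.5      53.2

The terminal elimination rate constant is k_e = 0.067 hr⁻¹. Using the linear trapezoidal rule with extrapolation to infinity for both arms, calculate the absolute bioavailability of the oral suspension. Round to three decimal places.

Trapezoidal AUC_0→2.25 (IV):
  [0→0.25]: (1699.0+1670.8)/2 × 0.25 = 421.225
  [0.25→1.25]: (1670.8+1562.5)/2 × 1 = 1616.65
  [1.25→2.25]: (1562.5+1461.2)/2 × 1 = 1511.85
  Sum = 3549.725 ng/mL·hr
IV tail: 1461.2/0.067 = 21808.955; AUC_iv,0→∞ = 3549.725 + 21808.955 = 25358.68 ng/mL·hr
Trapezoidal AUC_0→10.5 (oral suspension):
  [0→6]: (0.0+64.8)/2 × 6 = 194.4
  [6→10]: (64.8+54.7)/2 × 4 = 239.0
  [10→10.5]: (54.7+53.2)/2 × 0.5 = 26.975
  Sum = 460.375 ng/mL·hr
oral suspension tail: 53.2/0.067 = 794.030; AUC_ev,0→∞ = 460.375 + 794.030 = 1254.405 ng/mL·hr
F = (AUC_ev/D_ev)/(AUC_iv/D_iv) = (1254.405/225)/(25358.68/150) = 5.57513/169.058 = 0.0330

F = 0.033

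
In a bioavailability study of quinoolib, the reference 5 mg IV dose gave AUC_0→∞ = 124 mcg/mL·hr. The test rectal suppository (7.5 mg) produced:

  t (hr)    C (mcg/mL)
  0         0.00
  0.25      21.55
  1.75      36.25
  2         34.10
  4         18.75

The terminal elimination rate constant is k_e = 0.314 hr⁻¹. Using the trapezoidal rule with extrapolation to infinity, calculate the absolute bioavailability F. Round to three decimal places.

Trapezoidal AUC_0→4 (rectal suppository):
  [0→0.25]: (0.00+21.55)/2 × 0.25 = 2.69375
  [0.25→1.75]: (21.55+36.25)/2 × 1.5 = 43.35
  [1.75→2]: (36.25+34.10)/2 × 0.25 = 8.79375
  [2→4]: (34.10+18.75)/2 × 2 = 52.85
  Sum = 107.6875 mcg/mL·hr
Tail: C_last/k_e = 18.75/0.314 = 59.713
AUC_0→∞ (rectal suppository) = 107.6875 + 59.713 = 167.4005 mcg/mL·hr
F = (AUC_ev/D_ev)/(AUC_iv/D_iv) = (167.4005/7.5)/(124/5) = 22.3201/24.8 = 0.9000

F = 0.900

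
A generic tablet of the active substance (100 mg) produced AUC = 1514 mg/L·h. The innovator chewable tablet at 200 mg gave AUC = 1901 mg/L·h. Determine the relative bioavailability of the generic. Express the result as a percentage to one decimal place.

F_rel = (AUC_test/D_test) / (AUC_ref/D_ref)
      = (1514/100) / (1901/200)
      = 15.14 / 9.505 = 1.5928 = 159.28%

F_rel = 159.3%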